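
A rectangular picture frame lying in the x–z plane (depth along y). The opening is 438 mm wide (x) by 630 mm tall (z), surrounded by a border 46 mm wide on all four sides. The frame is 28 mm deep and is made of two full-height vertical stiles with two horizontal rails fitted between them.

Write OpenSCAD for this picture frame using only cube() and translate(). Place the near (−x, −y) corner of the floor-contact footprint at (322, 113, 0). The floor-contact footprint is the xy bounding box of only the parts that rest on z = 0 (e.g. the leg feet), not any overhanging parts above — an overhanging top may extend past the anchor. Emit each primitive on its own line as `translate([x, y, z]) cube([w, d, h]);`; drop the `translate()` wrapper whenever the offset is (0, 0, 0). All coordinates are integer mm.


translate([322, 113, 0]) cube([46, 28, 722]);
translate([806, 113, 0]) cube([46, 28, 722]);
translate([368, 113, 0]) cube([438, 28, 46]);
translate([368, 113, 676]) cube([438, 28, 46]);


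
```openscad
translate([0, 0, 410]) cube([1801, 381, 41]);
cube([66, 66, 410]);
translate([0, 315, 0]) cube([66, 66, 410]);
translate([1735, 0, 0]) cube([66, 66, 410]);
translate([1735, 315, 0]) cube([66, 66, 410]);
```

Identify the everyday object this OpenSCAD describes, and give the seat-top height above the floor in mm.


A bench. The seat-top height is 451 mm.

A long slab on four corner posts — a bench. The slab sits at z = 410 with thickness 41, so the top is 410 + 41 = 451 mm.


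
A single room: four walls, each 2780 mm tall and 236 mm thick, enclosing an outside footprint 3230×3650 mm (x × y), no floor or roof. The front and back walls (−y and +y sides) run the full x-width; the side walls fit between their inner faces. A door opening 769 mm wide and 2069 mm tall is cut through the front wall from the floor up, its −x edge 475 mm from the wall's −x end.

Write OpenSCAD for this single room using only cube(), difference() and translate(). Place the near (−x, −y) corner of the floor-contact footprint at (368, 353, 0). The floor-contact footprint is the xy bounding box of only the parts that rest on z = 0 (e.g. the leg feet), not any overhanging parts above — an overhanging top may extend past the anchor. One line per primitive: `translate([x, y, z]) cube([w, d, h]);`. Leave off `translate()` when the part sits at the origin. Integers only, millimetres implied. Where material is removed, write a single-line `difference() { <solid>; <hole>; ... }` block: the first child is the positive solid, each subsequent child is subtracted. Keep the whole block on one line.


difference() { translate([368, 353, 0]) cube([3230, 236, 2780]); translate([843, 353, 0]) cube([769, 236, 2069]); }
translate([368, 3767, 0]) cube([3230, 236, 2780]);
translate([368, 589, 0]) cube([236, 3178, 2780]);
translate([3362, 589, 0]) cube([236, 3178, 2780]);


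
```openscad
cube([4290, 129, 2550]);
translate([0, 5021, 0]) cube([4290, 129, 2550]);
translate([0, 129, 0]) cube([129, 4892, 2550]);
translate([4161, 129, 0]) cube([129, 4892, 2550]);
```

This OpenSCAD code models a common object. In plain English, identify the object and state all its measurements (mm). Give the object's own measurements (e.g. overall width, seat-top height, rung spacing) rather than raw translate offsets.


The wall frame of a small rectangular building: four walls, each 2550 mm tall and 129 mm thick, enclosing a footprint 4290 mm (x) by 5150 mm (y) outside-to-outside, with no floor or roof. The front and back walls (the −y and +y sides) span the full width; the two side walls fit between them.


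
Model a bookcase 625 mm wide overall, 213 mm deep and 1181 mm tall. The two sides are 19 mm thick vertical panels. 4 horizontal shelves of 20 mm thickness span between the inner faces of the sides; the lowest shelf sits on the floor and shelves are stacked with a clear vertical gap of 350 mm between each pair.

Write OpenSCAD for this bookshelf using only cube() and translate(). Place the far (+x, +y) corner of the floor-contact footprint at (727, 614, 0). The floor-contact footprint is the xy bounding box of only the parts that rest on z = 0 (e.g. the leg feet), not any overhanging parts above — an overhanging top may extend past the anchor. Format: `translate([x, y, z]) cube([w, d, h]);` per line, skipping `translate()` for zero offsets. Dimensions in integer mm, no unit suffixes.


translate([102, 401, 0]) cube([19, 213, 1181]);
translate([708, 401, 0]) cube([19, 213, 1181]);
translate([121, 401, 0]) cube([587, 213, 20]);
translate([121, 401, 370]) cube([587, 213, 20]);
translate([121, 401, 740]) cube([587, 213, 20]);
translate([121, 401, 1110]) cube([587, 213, 20]);


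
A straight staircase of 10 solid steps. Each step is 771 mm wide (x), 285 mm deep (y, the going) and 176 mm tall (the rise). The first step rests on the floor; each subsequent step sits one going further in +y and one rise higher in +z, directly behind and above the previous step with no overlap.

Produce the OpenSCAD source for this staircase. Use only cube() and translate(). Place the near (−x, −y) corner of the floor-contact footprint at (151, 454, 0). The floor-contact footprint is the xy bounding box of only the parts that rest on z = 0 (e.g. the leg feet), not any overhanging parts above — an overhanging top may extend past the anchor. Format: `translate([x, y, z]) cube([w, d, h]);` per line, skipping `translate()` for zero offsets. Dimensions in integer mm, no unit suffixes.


translate([151, 454, 0]) cube([771, 285, 176]);
translate([151, 739, 176]) cube([771, 285, 176]);
translate([151, 1024, 352]) cube([771, 285, 176]);
translate([151, 1309, 528]) cube([771, 285, 176]);
translate([151, 1594, 704]) cube([771, 285, 176]);
translate([151, 1879, 880]) cube([771, 285, 176]);
translate([151, 2164, 1056]) cube([771, 285, 176]);
translate([151, 2449, 1232]) cube([771, 285, 176]);
translate([151, 2734, 1408]) cube([771, 285, 176]);
translate([151, 3019, 1584]) cube([771, 285, 176]);


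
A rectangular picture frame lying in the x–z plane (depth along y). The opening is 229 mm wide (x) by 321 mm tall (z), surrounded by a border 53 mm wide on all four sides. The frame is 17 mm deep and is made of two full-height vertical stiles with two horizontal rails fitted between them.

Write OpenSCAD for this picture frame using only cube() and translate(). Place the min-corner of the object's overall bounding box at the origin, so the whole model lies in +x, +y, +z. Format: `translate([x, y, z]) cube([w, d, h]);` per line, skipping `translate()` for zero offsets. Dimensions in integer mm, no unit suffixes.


cube([53, 17, 427]);
translate([282, 0, 0]) cube([53, 17, 427]);
translate([53, 0, 0]) cube([229, 17, 53]);
translate([53, 0, 374]) cube([229, 17, 53]);


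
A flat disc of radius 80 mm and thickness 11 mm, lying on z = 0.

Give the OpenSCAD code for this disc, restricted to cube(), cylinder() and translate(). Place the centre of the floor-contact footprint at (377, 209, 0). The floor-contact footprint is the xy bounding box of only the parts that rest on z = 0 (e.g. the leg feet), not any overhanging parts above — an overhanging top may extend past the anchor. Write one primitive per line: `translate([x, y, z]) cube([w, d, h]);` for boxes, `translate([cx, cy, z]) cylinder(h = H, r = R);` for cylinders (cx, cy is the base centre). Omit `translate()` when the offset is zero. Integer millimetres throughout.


translate([377, 209, 0]) cylinder(h = 11, r = 80);


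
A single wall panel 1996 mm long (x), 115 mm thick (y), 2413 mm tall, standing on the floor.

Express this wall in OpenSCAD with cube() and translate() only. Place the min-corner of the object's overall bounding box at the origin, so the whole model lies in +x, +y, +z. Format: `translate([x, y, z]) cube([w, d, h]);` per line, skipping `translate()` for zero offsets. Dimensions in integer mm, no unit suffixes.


cube([1996, 115, 2413]);


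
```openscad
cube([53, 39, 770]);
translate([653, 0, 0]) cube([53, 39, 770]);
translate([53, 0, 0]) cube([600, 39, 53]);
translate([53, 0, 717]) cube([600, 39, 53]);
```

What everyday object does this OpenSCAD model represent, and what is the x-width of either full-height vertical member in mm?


A picture frame. The border width is 53 mm.

Four thin pieces enclosing a rectangular opening — a picture frame. The two full-height stiles are 770 mm tall; the top rail sits at z = 717 and is 53 mm tall, so the border above the opening is 770 − 717 = 53 mm, matching the stile x-width.


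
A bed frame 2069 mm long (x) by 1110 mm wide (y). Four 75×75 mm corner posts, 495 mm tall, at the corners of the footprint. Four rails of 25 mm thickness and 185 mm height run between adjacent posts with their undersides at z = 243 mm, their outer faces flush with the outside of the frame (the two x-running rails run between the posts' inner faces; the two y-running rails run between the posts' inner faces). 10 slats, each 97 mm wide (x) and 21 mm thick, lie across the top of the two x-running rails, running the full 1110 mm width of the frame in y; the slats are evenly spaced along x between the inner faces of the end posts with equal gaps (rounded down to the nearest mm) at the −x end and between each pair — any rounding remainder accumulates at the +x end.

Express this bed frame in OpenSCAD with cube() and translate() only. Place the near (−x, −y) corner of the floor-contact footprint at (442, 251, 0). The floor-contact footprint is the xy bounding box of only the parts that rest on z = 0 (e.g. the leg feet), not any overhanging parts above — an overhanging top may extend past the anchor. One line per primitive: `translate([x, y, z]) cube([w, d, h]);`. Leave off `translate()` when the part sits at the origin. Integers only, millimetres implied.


translate([442, 251, 0]) cube([75, 75, 495]);
translate([442, 1286, 0]) cube([75, 75, 495]);
translate([2436, 251, 0]) cube([75, 75, 495]);
translate([2436, 1286, 0]) cube([75, 75, 495]);
translate([517, 251, 243]) cube([1919, 25, 185]);
translate([517, 1336, 243]) cube([1919, 25, 185]);
translate([442, 326, 243]) cube([25, 960, 185]);
translate([2486, 326, 243]) cube([25, 960, 185]);
translate([603, 251, 428]) cube([97, 1110, 21]);
translate([786, 251, 428]) cube([97, 1110, 21]);
translate([969, 251, 428]) cube([97, 1110, 21]);
translate([1152, 251, 428]) cube([97, 1110, 21]);
translate([1335, 251, 428]) cube([97, 1110, 21]);
translate([1518, 251, 428]) cube([97, 1110, 21]);
translate([1701, 251, 428]) cube([97, 1110, 21]);
translate([1884, 251, 428]) cube([97, 1110, 21]);
translate([2067, 251, 428]) cube([97, 1110, 21]);
translate([2250, 251, 428]) cube([97, 1110, 21]);


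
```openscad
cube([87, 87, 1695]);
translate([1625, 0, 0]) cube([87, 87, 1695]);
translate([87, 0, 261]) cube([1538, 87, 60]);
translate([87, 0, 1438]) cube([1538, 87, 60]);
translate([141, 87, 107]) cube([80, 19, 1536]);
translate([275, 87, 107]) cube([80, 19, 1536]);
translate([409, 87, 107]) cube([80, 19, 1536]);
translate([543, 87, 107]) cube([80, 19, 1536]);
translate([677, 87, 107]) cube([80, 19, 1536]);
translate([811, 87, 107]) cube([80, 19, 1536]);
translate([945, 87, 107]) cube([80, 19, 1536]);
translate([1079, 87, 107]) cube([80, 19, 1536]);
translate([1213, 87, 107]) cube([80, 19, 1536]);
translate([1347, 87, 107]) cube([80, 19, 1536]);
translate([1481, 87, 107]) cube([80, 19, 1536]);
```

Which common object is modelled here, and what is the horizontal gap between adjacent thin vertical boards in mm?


A fence section. The picket gap is 54 mm.

Two posts, two rails, 11 pickets — a fence section. Span 1538 mm holds 11 pickets of 80 mm with 12 equal gaps: ⌊(1538 − 11·80) / 12⌋ = 54 mm.


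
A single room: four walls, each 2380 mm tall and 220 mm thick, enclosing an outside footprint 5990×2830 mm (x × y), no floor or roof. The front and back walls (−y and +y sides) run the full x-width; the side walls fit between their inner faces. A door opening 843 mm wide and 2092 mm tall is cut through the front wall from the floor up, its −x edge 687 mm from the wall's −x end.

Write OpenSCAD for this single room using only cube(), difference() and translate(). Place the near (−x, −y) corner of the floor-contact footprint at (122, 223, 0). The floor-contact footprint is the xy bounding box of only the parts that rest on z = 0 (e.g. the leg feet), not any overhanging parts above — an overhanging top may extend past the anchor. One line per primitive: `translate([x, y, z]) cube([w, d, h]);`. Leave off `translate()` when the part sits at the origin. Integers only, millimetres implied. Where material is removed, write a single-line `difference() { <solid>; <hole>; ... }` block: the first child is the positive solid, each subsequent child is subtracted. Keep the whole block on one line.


difference() { translate([122, 223, 0]) cube([5990, 220, 2380]); translate([809, 223, 0]) cube([843, 220, 2092]); }
translate([122, 2833, 0]) cube([5990, 220, 2380]);
translate([122, 443, 0]) cube([220, 2390, 2380]);
translate([5892, 443, 0]) cube([220, 2390, 2380]);


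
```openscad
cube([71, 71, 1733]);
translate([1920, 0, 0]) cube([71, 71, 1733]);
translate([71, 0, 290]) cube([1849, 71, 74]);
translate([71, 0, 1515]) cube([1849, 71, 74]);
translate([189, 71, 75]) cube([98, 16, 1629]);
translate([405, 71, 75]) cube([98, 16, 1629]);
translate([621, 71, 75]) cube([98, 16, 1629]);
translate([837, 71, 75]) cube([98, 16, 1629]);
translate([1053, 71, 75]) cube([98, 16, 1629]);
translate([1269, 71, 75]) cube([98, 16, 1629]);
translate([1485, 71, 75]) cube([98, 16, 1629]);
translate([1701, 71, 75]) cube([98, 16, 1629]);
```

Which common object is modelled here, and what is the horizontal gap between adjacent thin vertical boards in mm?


A fence section. The picket gap is 118 mm.

Two posts, two rails, 8 pickets — a fence section. Span 1849 mm holds 8 pickets of 98 mm with 9 equal gaps: ⌊(1849 − 8·98) / 9⌋ = 118 mm.


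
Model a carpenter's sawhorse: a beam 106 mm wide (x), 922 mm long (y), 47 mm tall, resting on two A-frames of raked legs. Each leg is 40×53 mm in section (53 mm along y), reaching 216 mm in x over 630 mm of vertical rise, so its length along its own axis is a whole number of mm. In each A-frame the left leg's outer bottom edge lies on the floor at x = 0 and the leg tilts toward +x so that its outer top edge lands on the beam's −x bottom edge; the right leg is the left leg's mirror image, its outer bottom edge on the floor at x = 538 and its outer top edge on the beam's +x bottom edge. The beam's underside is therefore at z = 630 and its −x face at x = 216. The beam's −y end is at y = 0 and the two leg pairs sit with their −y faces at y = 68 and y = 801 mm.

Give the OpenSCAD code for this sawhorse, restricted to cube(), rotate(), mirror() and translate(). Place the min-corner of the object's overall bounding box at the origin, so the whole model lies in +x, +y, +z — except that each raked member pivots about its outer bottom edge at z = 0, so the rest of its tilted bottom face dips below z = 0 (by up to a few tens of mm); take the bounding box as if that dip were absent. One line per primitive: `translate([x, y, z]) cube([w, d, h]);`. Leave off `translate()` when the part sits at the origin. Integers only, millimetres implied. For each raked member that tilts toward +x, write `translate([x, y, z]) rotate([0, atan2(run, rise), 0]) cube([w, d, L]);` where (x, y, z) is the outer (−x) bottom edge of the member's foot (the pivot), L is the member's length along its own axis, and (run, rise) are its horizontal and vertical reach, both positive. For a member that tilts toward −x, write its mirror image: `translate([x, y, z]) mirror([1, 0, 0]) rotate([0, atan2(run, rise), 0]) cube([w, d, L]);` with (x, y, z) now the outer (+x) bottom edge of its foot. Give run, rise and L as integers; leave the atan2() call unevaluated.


// leg length = √(216² + 630²) = 666
// right-leg outer foot x = 2·216 + 106 = 538
// beam min-corner = (216, 0, 630)
translate([216, 0, 630]) cube([106, 922, 47]);
translate([0, 68, 0]) rotate([0, atan2(216, 630), 0]) cube([40, 53, 666]);
translate([538, 68, 0]) mirror([1, 0, 0]) rotate([0, atan2(216, 630), 0]) cube([40, 53, 666]);
translate([0, 801, 0]) rotate([0, atan2(216, 630), 0]) cube([40, 53, 666]);
translate([538, 801, 0]) mirror([1, 0, 0]) rotate([0, atan2(216, 630), 0]) cube([40, 53, 666]);


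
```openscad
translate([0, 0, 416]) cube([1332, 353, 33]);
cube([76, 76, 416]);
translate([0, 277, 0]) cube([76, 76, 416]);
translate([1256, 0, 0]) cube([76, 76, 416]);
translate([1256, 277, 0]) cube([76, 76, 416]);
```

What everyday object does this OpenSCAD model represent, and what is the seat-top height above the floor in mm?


A bench. The seat-top height is 449 mm.

A long slab on four corner posts — a bench. The slab sits at z = 416 with thickness 33, so the top is 416 + 33 = 449 mm.


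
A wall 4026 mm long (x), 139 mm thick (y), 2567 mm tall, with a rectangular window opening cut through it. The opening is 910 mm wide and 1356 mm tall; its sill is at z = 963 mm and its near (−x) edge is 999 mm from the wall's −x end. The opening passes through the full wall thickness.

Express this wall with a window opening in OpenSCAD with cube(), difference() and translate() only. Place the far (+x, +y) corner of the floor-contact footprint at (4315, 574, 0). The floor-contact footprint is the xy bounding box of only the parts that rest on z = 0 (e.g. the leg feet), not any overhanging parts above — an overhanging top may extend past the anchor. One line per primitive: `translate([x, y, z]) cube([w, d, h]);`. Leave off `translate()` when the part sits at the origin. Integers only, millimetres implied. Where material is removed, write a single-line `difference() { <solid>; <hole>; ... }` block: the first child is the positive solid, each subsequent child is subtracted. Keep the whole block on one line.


difference() { translate([289, 435, 0]) cube([4026, 139, 2567]); translate([1288, 435, 963]) cube([910, 139, 1356]); }


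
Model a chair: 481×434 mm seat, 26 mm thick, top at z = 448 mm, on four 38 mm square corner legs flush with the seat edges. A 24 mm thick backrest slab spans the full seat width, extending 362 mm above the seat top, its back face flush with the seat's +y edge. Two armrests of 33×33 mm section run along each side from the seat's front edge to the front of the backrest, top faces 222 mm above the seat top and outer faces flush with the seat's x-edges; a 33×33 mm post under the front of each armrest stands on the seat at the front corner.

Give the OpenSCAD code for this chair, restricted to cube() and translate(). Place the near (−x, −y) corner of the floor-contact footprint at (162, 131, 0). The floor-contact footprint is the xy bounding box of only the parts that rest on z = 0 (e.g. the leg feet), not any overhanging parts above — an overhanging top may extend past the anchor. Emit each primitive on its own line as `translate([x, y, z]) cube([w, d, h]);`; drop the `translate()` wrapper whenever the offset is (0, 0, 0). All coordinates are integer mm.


translate([162, 131, 422]) cube([481, 434, 26]);
translate([162, 131, 0]) cube([38, 38, 422]);
translate([605, 131, 0]) cube([38, 38, 422]);
translate([162, 527, 0]) cube([38, 38, 422]);
translate([605, 527, 0]) cube([38, 38, 422]);
translate([162, 541, 448]) cube([481, 24, 362]);
translate([162, 131, 637]) cube([33, 410, 33]);
translate([610, 131, 637]) cube([33, 410, 33]);
translate([162, 131, 448]) cube([33, 33, 189]);
translate([610, 131, 448]) cube([33, 33, 189]);


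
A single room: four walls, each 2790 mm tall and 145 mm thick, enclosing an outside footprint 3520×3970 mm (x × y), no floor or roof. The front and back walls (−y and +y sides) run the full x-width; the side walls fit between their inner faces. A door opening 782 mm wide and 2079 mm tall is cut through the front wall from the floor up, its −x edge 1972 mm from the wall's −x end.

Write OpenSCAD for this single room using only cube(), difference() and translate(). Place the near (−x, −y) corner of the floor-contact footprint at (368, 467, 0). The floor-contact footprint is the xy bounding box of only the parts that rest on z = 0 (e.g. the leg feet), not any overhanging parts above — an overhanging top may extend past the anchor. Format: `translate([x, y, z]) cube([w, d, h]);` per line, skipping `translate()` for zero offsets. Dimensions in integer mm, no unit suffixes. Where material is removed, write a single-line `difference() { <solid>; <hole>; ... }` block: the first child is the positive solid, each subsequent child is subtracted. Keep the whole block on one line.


difference() { translate([368, 467, 0]) cube([3520, 145, 2790]); translate([2340, 467, 0]) cube([782, 145, 2079]); }
translate([368, 4292, 0]) cube([3520, 145, 2790]);
translate([368, 612, 0]) cube([145, 3680, 2790]);
translate([3743, 612, 0]) cube([145, 3680, 2790]);


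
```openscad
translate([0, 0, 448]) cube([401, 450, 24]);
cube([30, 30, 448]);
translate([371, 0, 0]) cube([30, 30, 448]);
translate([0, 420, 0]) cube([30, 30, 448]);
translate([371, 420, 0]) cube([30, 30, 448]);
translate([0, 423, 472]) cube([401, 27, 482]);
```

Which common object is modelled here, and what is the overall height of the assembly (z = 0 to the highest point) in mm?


A chair. The overall height is 954 mm.

A slab on four corner posts with a tall panel at the back — a chair. The seat slab sits at z = 448 with thickness 24, and the 482 mm backrest starts at the seat top, so the overall height is 448 + 24 + 482 = 954 mm.


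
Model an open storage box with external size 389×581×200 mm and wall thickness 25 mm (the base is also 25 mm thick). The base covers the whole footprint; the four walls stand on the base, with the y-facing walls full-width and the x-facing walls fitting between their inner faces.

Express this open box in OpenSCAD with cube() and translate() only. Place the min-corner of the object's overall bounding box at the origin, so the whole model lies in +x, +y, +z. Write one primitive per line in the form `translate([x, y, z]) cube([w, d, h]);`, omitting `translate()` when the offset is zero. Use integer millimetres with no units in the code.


cube([389, 581, 25]);
translate([0, 0, 25]) cube([389, 25, 175]);
translate([0, 556, 25]) cube([389, 25, 175]);
translate([0, 25, 25]) cube([25, 531, 175]);
translate([364, 25, 25]) cube([25, 531, 175]);


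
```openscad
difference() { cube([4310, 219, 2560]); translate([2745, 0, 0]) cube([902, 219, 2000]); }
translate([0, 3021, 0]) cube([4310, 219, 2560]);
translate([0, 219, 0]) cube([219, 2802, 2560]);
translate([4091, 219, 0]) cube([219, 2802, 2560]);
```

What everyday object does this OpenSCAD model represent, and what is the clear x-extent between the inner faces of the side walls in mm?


A single room. The interior width is 3872 mm.

Four walls enclosing a rectangle with a door in the front wall — a room. Outside width 4310 minus two 219 mm walls gives 3872 mm.


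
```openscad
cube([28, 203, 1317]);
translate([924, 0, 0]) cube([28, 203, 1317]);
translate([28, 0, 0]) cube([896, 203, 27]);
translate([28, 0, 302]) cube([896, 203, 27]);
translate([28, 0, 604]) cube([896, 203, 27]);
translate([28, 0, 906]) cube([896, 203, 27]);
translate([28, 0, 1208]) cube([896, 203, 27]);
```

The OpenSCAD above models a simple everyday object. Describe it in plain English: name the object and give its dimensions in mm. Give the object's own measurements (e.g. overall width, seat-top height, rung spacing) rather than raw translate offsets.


An open bookshelf. Two side panels, each 28 mm thick, 203 mm deep and 1317 mm tall, stand 952 mm apart (outside-to-outside). Between them sit 5 shelves, each 27 mm thick and 203 mm deep, spanning the full gap between the sides. The bottom shelf rests on the floor (its underside at z = 0) and the clear gap between one shelf's top and the next shelf's underside is 275 mm.


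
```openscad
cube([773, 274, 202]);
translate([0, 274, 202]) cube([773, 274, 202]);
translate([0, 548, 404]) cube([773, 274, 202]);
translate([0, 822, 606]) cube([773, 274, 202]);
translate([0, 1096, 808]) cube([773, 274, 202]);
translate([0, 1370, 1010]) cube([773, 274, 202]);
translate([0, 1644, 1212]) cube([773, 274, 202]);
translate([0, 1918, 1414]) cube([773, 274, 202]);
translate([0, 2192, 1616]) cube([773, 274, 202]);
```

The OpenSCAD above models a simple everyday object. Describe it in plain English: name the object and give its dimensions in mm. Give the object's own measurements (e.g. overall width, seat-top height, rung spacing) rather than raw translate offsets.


A straight staircase of 9 solid steps. Each step is 773 mm wide (x), 274 mm deep (y, the going) and 202 mm tall (the rise). The first step rests on the floor; each subsequent step sits one going further in +y and one rise higher in +z, directly behind and above the previous step with no overlap.


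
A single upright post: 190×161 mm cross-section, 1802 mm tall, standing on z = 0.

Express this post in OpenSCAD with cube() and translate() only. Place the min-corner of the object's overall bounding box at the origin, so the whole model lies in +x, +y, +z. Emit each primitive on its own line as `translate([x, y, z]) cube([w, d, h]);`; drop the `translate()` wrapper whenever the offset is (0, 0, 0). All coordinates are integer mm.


cube([190, 161, 1802]);


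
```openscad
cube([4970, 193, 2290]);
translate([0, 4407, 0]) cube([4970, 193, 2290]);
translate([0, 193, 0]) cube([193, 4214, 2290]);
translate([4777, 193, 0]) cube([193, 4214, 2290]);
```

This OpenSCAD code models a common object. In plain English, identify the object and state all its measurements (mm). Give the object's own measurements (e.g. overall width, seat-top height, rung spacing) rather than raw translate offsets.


The wall frame of a small rectangular building: four walls, each 2290 mm tall and 193 mm thick, enclosing a footprint 4970 mm (x) by 4600 mm (y) outside-to-outside, with no floor or roof. The front and back walls (the −y and +y sides) span the full width; the two side walls fit between them.


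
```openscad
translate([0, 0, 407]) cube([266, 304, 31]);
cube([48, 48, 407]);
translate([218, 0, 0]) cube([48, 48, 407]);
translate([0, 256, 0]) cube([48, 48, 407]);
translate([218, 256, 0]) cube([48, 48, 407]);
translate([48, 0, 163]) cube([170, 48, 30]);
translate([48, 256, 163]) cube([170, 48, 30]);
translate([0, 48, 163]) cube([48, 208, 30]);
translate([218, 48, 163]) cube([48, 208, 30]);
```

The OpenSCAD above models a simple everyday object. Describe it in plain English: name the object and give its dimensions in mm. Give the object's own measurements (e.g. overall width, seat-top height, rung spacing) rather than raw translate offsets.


A four-legged stool. The seat is a 266×304×31 mm slab whose top surface is at z = 438 mm; four square legs, each 48×48 mm in cross-section, run from the floor (z = 0) to the underside of the seat, each flush with a corner of the seat. Four stretchers, 48 mm wide and 30 mm tall, connect adjacent legs with their undersides at z = 163 mm, each running between the inner faces of the legs it joins and aligned with the legs' outer faces on the other axis.


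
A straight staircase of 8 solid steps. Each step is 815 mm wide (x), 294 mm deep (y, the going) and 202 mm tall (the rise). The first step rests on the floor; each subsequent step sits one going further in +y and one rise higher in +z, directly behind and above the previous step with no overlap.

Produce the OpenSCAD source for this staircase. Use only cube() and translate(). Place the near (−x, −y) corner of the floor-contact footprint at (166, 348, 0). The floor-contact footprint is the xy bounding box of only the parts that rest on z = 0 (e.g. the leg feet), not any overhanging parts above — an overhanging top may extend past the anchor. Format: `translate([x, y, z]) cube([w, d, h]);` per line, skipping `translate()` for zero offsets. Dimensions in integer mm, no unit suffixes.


translate([166, 348, 0]) cube([815, 294, 202]);
translate([166, 642, 202]) cube([815, 294, 202]);
translate([166, 936, 404]) cube([815, 294, 202]);
translate([166, 1230, 606]) cube([815, 294, 202]);
translate([166, 1524, 808]) cube([815, 294, 202]);
translate([166, 1818, 1010]) cube([815, 294, 202]);
translate([166, 2112, 1212]) cube([815, 294, 202]);
translate([166, 2406, 1414]) cube([815, 294, 202]);


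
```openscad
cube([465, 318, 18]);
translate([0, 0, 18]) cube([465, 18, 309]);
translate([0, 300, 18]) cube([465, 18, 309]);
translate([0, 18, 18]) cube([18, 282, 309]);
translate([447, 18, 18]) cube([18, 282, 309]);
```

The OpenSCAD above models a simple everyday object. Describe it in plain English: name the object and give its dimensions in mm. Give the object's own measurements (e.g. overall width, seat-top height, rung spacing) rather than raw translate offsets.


An open-topped rectangular box: outside dimensions 465×318×327 mm, with a uniform wall and base thickness of 18 mm. The base is a full 465×318 slab on the floor; four walls sit on top of the base. The front and back walls (the −y and +y sides) span the full width; the two side walls fit between them.


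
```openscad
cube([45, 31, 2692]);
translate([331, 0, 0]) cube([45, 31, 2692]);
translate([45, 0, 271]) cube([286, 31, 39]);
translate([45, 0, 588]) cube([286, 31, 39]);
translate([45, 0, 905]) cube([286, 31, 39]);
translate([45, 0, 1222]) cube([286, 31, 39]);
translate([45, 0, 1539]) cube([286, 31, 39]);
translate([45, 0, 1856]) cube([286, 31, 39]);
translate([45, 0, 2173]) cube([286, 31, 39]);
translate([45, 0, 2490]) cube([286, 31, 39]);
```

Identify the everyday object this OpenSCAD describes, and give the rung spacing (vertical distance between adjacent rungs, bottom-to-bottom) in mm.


A ladder. The rung spacing is 317 mm.

Two tall 45×31 posts with 8 short bars between them — a ladder. Adjacent rungs sit at z = 271 and z = 588, so the spacing is 588 − 271 = 317 mm.


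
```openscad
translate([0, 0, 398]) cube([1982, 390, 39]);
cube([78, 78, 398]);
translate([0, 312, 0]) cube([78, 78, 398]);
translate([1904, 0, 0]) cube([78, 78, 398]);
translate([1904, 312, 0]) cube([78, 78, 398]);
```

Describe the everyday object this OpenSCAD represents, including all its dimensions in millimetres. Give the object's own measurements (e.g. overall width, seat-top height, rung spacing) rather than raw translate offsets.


A bench: a 1982×390 mm seat slab, 39 mm thick, top at z = 437 mm, on four 78×78 mm square legs flush with the seat corners and standing on z = 0.


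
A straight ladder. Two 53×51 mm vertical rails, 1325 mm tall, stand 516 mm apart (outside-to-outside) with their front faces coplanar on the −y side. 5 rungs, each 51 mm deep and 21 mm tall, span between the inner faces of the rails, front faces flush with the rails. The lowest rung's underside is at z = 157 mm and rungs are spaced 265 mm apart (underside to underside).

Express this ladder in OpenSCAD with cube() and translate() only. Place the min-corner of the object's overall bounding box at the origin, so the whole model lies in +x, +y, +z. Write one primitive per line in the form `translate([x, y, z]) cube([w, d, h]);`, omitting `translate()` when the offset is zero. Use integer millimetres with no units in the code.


cube([53, 51, 1325]);
translate([463, 0, 0]) cube([53, 51, 1325]);
translate([53, 0, 157]) cube([410, 51, 21]);
translate([53, 0, 422]) cube([410, 51, 21]);
translate([53, 0, 687]) cube([410, 51, 21]);
translate([53, 0, 952]) cube([410, 51, 21]);
translate([53, 0, 1217]) cube([410, 51, 21]);


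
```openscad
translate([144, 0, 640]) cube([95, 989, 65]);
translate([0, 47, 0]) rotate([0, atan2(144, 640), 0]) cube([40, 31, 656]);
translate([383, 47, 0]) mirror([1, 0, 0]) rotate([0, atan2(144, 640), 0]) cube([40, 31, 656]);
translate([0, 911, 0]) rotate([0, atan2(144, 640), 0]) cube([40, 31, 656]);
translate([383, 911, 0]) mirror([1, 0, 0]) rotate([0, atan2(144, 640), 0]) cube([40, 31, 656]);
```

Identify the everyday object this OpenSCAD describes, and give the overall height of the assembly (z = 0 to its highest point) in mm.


A sawhorse. The overall height is 705 mm.

A beam across two mirrored pairs of raked legs — a sawhorse. The beam's underside is at z = 640 (matching the legs' vertical rise in atan2(144, 640)) and the beam is 65 mm tall, so its top is at 640 + 65 = 705 mm. The raked legs top out at the beam's underside, so that is the highest point.


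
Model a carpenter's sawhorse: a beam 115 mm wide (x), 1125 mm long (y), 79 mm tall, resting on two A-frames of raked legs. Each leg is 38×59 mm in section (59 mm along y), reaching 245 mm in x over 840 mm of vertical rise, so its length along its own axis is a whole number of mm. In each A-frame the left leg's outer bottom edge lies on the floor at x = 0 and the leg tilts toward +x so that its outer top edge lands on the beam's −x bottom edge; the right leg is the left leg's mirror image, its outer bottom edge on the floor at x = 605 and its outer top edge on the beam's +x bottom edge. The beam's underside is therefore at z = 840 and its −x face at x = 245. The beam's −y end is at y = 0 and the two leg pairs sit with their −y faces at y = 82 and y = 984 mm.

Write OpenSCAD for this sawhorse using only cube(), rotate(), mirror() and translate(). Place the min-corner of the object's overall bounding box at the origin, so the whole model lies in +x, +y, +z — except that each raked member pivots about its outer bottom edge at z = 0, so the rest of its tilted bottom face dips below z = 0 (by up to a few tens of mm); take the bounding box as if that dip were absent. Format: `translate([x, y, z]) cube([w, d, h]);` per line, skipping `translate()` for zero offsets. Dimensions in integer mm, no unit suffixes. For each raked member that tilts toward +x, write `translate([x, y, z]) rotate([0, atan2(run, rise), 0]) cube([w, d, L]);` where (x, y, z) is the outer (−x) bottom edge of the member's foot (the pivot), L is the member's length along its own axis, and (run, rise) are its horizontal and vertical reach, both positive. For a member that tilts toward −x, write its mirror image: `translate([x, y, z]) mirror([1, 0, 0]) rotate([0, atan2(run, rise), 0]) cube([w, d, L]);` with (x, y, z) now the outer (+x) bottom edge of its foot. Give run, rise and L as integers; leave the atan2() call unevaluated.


translate([245, 0, 840]) cube([115, 1125, 79]);
translate([0, 82, 0]) rotate([0, atan2(245, 840), 0]) cube([38, 59, 875]);
translate([605, 82, 0]) mirror([1, 0, 0]) rotate([0, atan2(245, 840), 0]) cube([38, 59, 875]);
translate([0, 984, 0]) rotate([0, atan2(245, 840), 0]) cube([38, 59, 875]);
translate([605, 984, 0]) mirror([1, 0, 0]) rotate([0, atan2(245, 840), 0]) cube([38, 59, 875]);


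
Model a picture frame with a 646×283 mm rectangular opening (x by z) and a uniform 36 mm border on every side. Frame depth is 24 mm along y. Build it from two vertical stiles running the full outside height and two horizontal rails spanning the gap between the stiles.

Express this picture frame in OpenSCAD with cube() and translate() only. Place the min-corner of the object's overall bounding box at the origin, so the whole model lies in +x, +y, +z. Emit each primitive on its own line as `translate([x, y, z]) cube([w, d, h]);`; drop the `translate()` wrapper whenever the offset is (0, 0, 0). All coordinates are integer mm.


cube([36, 24, 355]);
translate([682, 0, 0]) cube([36, 24, 355]);
translate([36, 0, 0]) cube([646, 24, 36]);
translate([36, 0, 319]) cube([646, 24, 36]);


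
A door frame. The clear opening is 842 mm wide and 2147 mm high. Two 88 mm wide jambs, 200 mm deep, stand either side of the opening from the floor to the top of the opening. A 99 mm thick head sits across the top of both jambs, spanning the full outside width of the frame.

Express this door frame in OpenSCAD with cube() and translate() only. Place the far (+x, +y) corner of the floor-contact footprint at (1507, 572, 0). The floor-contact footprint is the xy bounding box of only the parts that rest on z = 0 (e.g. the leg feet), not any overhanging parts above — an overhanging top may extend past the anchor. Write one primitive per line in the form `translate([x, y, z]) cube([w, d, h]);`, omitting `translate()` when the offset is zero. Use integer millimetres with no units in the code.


translate([489, 372, 0]) cube([88, 200, 2147]);
translate([1419, 372, 0]) cube([88, 200, 2147]);
translate([489, 372, 2147]) cube([1018, 200, 99]);


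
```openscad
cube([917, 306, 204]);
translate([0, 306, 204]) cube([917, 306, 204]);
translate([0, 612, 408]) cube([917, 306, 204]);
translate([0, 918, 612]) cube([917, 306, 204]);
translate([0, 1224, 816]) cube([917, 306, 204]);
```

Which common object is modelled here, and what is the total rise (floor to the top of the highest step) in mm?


A staircase. The total rise is 1020 mm.

5 identical blocks, each offset up and back from the previous — a staircase. Each step is 204 mm tall and there are 5 of them, so the total rise is 5 × 204 = 1020 mm.


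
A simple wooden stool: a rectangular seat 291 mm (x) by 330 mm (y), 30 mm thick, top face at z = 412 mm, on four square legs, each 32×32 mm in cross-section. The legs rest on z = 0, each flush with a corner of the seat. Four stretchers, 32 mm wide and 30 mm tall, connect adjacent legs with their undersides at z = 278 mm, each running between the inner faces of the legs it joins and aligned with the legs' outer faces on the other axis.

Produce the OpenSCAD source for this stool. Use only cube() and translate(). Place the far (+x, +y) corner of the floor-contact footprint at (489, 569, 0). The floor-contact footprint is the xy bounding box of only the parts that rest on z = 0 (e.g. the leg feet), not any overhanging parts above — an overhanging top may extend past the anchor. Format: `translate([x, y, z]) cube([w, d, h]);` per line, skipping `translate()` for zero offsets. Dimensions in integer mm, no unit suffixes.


translate([198, 239, 382]) cube([291, 330, 30]);
translate([198, 239, 0]) cube([32, 32, 382]);
translate([457, 239, 0]) cube([32, 32, 382]);
translate([198, 537, 0]) cube([32, 32, 382]);
translate([457, 537, 0]) cube([32, 32, 382]);
translate([230, 239, 278]) cube([227, 32, 30]);
translate([230, 537, 278]) cube([227, 32, 30]);
translate([198, 271, 278]) cube([32, 266, 30]);
translate([457, 271, 278]) cube([32, 266, 30]);


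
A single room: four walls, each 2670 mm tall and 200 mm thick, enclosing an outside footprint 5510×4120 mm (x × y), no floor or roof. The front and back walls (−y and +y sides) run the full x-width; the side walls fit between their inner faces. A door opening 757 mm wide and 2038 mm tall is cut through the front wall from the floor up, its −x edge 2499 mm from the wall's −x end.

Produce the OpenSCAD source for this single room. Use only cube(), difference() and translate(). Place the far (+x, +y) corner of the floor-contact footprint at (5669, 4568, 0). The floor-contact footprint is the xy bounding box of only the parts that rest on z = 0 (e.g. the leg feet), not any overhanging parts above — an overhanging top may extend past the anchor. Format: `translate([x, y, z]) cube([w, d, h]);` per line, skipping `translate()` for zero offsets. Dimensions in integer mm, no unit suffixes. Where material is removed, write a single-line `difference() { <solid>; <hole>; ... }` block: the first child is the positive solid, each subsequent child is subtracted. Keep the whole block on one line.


difference() { translate([159, 448, 0]) cube([5510, 200, 2670]); translate([2658, 448, 0]) cube([757, 200, 2038]); }
translate([159, 4368, 0]) cube([5510, 200, 2670]);
translate([159, 648, 0]) cube([200, 3720, 2670]);
translate([5469, 648, 0]) cube([200, 3720, 2670]);


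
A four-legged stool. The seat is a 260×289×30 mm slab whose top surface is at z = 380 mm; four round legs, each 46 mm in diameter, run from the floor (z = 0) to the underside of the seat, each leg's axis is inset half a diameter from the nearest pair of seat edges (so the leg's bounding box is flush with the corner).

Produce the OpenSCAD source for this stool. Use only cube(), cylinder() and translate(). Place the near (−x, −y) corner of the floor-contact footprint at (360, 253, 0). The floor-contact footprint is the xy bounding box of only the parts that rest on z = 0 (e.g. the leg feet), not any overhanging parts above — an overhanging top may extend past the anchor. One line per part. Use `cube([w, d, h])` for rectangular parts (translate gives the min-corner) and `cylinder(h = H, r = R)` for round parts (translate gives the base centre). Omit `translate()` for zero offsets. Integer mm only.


translate([360, 253, 350]) cube([260, 289, 30]);
translate([383, 276, 0]) cylinder(h = 350, r = 23);
translate([597, 276, 0]) cylinder(h = 350, r = 23);
translate([383, 519, 0]) cylinder(h = 350, r = 23);
translate([597, 519, 0]) cylinder(h = 350, r = 23);
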